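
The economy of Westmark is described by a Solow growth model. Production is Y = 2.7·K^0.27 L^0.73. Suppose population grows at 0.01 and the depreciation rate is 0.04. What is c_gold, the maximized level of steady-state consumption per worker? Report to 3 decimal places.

c_gold ≈ 5.310

Capital per worker breaks even when investment replaces (n + δ)·k; here n + δ = 0.05.
Setting f'(k) = n+δ gives 0.27·2.7·k^(0.27−1) = 0.05, hence k_gold = (0.27·2.7/0.05)^(1/0.73) ≈ 39.2815.
y_gold = 2.7·39.2815^0.27 ≈ 7.2744.
c_gold = y_gold − (n+δ)·k_gold = 7.2744 − 0.05·39.2815 ≈ 5.3103.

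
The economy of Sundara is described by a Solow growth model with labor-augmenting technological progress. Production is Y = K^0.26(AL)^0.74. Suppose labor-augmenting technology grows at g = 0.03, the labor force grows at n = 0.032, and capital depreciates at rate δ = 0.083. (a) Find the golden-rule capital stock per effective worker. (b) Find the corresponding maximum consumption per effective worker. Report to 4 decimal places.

(a) k_gold ≈ 2.2015; (b) c_gold ≈ 0.9085

n + g + δ = 0.032 + 0.03 + 0.083 = 0.145.
At the golden rule the marginal product of capital equals n+g+δ: 0.26·k^(0.26−1) = 0.145. Solving, k_gold = (0.26/0.145)^(1/0.74) ≈ 2.2015.
y_gold = 2.2015^0.26 ≈ 1.2277; c_gold = y_gold − 0.145·k_gold ≈ 0.9085.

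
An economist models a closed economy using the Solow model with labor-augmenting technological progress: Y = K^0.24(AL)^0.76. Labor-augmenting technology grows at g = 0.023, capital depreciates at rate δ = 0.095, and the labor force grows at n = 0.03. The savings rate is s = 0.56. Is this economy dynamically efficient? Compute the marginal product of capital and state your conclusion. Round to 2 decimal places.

Break-even investment rate: n + g + δ = 0.03 + 0.023 + 0.095 = 0.148.
Steady-state k*: s·k^0.24 = 0.148·k gives k* = (0.56/0.148)^(1/0.76) ≈ 5.7601.
MPK = 0.24·5.7601^(-0.76) ≈ 0.0634.
MPK < n+g+δ = 0.148, so the economy is dynamically inefficient (over-saving).

dynamically inefficient; MPK ≈ 0.06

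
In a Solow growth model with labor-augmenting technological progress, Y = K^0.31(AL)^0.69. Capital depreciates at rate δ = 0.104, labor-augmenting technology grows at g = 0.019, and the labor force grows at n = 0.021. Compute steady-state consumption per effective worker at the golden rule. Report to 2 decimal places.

Capital per effective worker breaks even when investment replaces (n + g + δ)·k; here n + g + δ = 0.144.
Setting f'(k) = n+g+δ gives 0.31·k^(0.31−1) = 0.144, hence k_gold = (0.31/0.144)^(1/0.69) ≈ 3.0381.
y_gold = 3.0381^0.31 ≈ 1.4113.
c_gold = y_gold − (n+g+δ)·k_gold = 1.4113 − 0.144·3.0381 ≈ 0.9738.

c_gold ≈ 0.97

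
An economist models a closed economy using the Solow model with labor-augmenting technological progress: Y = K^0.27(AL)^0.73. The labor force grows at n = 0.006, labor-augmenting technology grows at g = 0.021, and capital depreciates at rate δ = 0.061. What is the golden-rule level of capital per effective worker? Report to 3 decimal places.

Capital per effective worker breaks even when investment replaces (n + g + δ)·k; here n + g + δ = 0.088.
Setting f'(k) = n+g+δ gives 0.27·k^(0.27−1) = 0.088, hence k_gold = (0.27/0.088)^(1/0.73) ≈ 4.6447.

k_gold ≈ 4.645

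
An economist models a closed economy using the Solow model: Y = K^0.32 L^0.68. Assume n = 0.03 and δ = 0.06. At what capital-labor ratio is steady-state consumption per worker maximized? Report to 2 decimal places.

Break-even investment rate: n + δ = 0.03 + 0.06 = 0.09.
Maximizing c = f(k) − (n+δ)·k gives f'(k) = n+δ, i.e. 0.32·k^(0.32−1) = 0.09, so k_gold = (0.32/0.09)^(1/0.68) ≈ 6.4589.

k_gold ≈ 6.46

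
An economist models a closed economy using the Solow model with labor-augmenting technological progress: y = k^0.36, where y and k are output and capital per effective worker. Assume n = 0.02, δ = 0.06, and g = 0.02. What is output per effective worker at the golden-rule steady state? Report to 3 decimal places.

Capital per effective worker breaks even when investment replaces (n + g + δ)·k; here n + g + δ = 0.1.
Maximizing c = f(k) − (n+g+δ)·k gives f'(k) = n+g+δ, i.e. 0.36·k^(0.36−1) = 0.1, so k_gold = (0.36/0.1)^(1/0.64) ≈ 7.3998.
Output: y_gold = k_gold^0.36 = 7.3998^0.36 ≈ 2.0555.

y_gold ≈ 2.056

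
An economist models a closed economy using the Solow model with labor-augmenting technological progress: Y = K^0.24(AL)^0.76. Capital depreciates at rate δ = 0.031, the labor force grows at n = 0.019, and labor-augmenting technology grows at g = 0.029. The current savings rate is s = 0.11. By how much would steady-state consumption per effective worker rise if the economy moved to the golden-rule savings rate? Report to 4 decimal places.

Δc ≈ 0.0914

n + g + δ = 0.019 + 0.029 + 0.031 = 0.079.
Current steady state (s = 0.11): k* = (0.11/0.079)^(1/0.76) ≈ 1.5458, y* = 1.5458^0.24 ≈ 1.1102, c* = (1−0.11)·1.1102 ≈ 0.9881.
Maximizing c = f(k) − (n+g+δ)·k gives f'(k) = n+g+δ, i.e. 0.24·k^(0.24−1) = 0.079, so k_gold = (0.24/0.079)^(1/0.76) ≈ 4.3150.
y_gold = 4.3150^0.24 ≈ 1.4203, c_gold = y_gold − 0.079·k_gold ≈ 1.0795.
Gain: Δc = 1.0795 − 0.9881 ≈ 0.0914.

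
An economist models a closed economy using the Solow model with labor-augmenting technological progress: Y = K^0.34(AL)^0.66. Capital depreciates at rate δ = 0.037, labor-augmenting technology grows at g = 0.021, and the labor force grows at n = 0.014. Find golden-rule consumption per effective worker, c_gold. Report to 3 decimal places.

c_gold ≈ 1.468

Break-even investment rate: n + g + δ = 0.014 + 0.021 + 0.037 = 0.072.
Golden rule sets MPK = n+g+δ: 0.34·k^(0.34−1) = 0.072, so k_gold = (0.34/0.072)^(1/0.66) ≈ 10.5059.
y_gold = 10.5059^0.34 ≈ 2.2248.
c_gold = y_gold − (n+g+δ)·k_gold = 2.2248 − 0.072·10.5059 ≈ 1.4684.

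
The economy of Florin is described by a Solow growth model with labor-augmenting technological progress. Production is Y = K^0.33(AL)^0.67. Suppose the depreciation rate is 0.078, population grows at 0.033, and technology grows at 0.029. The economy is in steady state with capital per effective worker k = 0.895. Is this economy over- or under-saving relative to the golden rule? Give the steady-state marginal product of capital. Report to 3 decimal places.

under-saving; MPK ≈ 0.355

Break-even investment rate: n + g + δ = 0.033 + 0.029 + 0.078 = 0.14.
MPK = 0.33·k^(0.33−1) = 0.33·0.895^(-0.67) ≈ 0.3555.
MPK > 0.14, so the economy is dynamically efficient (under-saving).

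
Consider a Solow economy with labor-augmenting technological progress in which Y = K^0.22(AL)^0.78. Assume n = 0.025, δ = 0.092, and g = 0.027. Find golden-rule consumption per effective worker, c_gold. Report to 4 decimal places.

Capital per effective worker breaks even when investment replaces (n + g + δ)·k; here n + g + δ = 0.144.
Setting f'(k) = n+g+δ gives 0.22·k^(0.22−1) = 0.144, hence k_gold = (0.22/0.144)^(1/0.78) ≈ 1.7218.
y_gold = 1.7218^0.22 ≈ 1.1270.
c_gold = y_gold − (n+g+δ)·k_gold = 1.1270 − 0.144·1.7218 ≈ 0.8790.

c_gold ≈ 0.8790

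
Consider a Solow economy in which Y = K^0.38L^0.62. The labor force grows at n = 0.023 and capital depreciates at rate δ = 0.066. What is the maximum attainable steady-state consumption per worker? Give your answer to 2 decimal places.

c_gold ≈ 1.51

n + δ = 0.023 + 0.066 = 0.089.
Golden rule sets MPK = n+δ: 0.38·k^(0.38−1) = 0.089, so k_gold = (0.38/0.089)^(1/0.62) ≈ 10.3935.
y_gold = 10.3935^0.38 ≈ 2.4343.
c_gold = y_gold − (n+δ)·k_gold = 2.4343 − 0.089·10.3935 ≈ 1.5093.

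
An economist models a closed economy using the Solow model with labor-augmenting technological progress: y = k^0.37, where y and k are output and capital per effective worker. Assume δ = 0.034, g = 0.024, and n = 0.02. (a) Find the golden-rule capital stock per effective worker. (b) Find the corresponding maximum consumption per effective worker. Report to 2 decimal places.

n + g + δ = 0.02 + 0.024 + 0.034 = 0.078.
At the golden rule the marginal product of capital equals n+g+δ: 0.37·k^(0.37−1) = 0.078. Solving, k_gold = (0.37/0.078)^(1/0.63) ≈ 11.8355.
y_gold = 11.8355^0.37 ≈ 2.4950; c_gold = y_gold − 0.078·k_gold ≈ 1.5719.

(a) k_gold ≈ 11.84; (b) c_gold ≈ 1.57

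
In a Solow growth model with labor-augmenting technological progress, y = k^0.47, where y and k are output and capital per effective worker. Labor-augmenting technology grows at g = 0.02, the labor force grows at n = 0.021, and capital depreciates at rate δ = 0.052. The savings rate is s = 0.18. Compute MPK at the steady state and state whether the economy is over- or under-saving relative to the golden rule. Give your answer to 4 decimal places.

Break-even investment rate: n + g + δ = 0.021 + 0.02 + 0.052 = 0.093.
Steady-state k*: s·k^0.47 = 0.093·k gives k* = (0.18/0.093)^(1/0.53) ≈ 3.4763.
MPK = 0.47·3.4763^(-0.53) ≈ 0.2428.
MPK > n+g+δ = 0.093, so the economy is dynamically efficient (under-saving).

under-saving; MPK ≈ 0.2428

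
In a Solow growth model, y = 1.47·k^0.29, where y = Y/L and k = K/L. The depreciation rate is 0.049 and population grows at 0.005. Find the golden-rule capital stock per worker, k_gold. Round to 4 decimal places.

Capital per worker breaks even when investment replaces (n + δ)·k; here n + δ = 0.054.
Maximizing c = f(k) − (n+δ)·k gives f'(k) = n+δ, i.e. 0.29·1.47·k^(0.29−1) = 0.054, so k_gold = (0.29·1.47/0.054)^(1/0.71) ≈ 18.3583.

k_gold ≈ 18.3583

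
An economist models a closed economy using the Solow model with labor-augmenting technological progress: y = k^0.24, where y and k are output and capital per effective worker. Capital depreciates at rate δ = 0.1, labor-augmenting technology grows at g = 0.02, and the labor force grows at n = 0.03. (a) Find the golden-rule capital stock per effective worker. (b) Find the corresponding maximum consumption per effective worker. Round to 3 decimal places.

(a) k_gold ≈ 1.856; (b) c_gold ≈ 0.882

Break-even investment rate: n + g + δ = 0.03 + 0.02 + 0.1 = 0.15.
Golden rule sets MPK = n+g+δ: 0.24·k^(0.24−1) = 0.15, so k_gold = (0.24/0.15)^(1/0.76) ≈ 1.8560.
y_gold = 1.8560^0.24 ≈ 1.1600; c_gold = y_gold − 0.15·k_gold ≈ 0.8816.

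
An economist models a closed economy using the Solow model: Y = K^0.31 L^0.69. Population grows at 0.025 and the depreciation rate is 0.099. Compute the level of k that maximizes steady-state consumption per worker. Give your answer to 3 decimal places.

k_gold ≈ 3.773

Break-even investment rate: n + δ = 0.025 + 0.099 = 0.124.
Golden rule sets MPK = n+δ: 0.31·k^(0.31−1) = 0.124, so k_gold = (0.31/0.124)^(1/0.69) ≈ 3.7733.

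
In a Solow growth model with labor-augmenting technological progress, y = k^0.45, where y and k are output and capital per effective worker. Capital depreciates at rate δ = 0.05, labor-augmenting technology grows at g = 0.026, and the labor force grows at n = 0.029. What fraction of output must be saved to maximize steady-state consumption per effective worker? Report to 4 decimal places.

s_gold = 0.4500

Capital per effective worker breaks even when investment replaces (n + g + δ)·k; here n + g + δ = 0.105.
At the golden rule MPK = n+g+δ, and in any Cobb-Douglas steady state s = (n+g+δ)·k/y = MPK·k/y = capital's share 0.45.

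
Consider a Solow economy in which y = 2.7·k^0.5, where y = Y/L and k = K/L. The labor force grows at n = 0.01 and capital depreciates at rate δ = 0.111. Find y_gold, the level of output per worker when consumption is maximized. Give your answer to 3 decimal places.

y_gold ≈ 30.124

The effective depreciation rate is n + δ = 0.01 + 0.111 = 0.121.
At the golden rule the marginal product of capital equals n+δ: 0.5·2.7·k^(0.5−1) = 0.121. Solving, k_gold = (0.5·2.7/0.121)^(1/0.5) ≈ 124.4792.
Output: y_gold = 2.7·k_gold^0.5 = 2.7·124.4792^0.5 ≈ 30.1240.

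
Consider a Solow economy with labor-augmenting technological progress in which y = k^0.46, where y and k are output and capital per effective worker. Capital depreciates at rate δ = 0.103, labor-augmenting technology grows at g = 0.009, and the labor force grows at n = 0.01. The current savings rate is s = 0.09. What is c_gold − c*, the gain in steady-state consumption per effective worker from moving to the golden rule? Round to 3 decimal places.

n + g + δ = 0.01 + 0.009 + 0.103 = 0.122.
Current steady state (s = 0.09): k* = (0.09/0.122)^(1/0.54) ≈ 0.5693, y* = 0.5693^0.46 ≈ 0.7717, c* = (1−0.09)·0.7717 ≈ 0.7023.
Setting f'(k) = n+g+δ gives 0.46·k^(0.46−1) = 0.122, hence k_gold = (0.46/0.122)^(1/0.54) ≈ 11.6789.
y_gold = 11.6789^0.46 ≈ 3.0975, c_gold = y_gold − 0.122·k_gold ≈ 1.6726.
Gain: Δc = 1.6726 − 0.7023 ≈ 0.9704.

Δc ≈ 0.970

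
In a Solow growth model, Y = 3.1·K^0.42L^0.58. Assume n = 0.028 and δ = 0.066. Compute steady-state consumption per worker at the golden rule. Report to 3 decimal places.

Break-even investment rate: n + δ = 0.028 + 0.066 = 0.094.
At the golden rule the marginal product of capital equals n+δ: 0.42·3.1·k^(0.42−1) = 0.094. Solving, k_gold = (0.42·3.1/0.094)^(1/0.58) ≈ 92.9125.
y_gold = 3.1·92.9125^0.42 ≈ 20.7947.
c_gold = y_gold − (n+δ)·k_gold = 20.7947 − 0.094·92.9125 ≈ 12.0609.

c_gold ≈ 12.061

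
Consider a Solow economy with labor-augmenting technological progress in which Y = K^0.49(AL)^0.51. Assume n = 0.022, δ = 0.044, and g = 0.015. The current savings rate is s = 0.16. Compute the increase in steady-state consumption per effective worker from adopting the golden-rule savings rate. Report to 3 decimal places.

Δc ≈ 1.259

Break-even investment rate: n + g + δ = 0.022 + 0.015 + 0.044 = 0.081.
Current steady state (s = 0.16): k* = (0.16/0.081)^(1/0.51) ≈ 3.7991, y* = 3.7991^0.49 ≈ 1.9233, c* = (1−0.16)·1.9233 ≈ 1.6156.
Golden rule sets MPK = n+g+δ: 0.49·k^(0.49−1) = 0.081, so k_gold = (0.49/0.081)^(1/0.51) ≈ 34.1010.
y_gold = 34.1010^0.49 ≈ 5.6371, c_gold = y_gold − 0.081·k_gold ≈ 2.8749.
Gain: Δc = 2.8749 − 1.6156 ≈ 1.2594.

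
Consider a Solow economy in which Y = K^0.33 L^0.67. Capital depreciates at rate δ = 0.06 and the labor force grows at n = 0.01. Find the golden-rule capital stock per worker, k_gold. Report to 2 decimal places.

k_gold ≈ 10.12

Capital per worker breaks even when investment replaces (n + δ)·k; here n + δ = 0.07.
Setting f'(k) = n+δ gives 0.33·k^(0.33−1) = 0.07, hence k_gold = (0.33/0.07)^(1/0.67) ≈ 10.1181.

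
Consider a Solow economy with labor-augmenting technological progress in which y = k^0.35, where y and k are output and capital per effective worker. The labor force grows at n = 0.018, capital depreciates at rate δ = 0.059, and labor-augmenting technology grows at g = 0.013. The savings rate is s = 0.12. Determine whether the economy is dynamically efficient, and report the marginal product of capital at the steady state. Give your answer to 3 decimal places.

dynamically efficient; MPK ≈ 0.263

n + g + δ = 0.018 + 0.013 + 0.059 = 0.09.
Steady-state k*: s·k^0.35 = 0.09·k gives k* = (0.12/0.09)^(1/0.65) ≈ 1.5567.
MPK = 0.35·1.5567^(-0.65) ≈ 0.2625.
MPK > n+g+δ = 0.09, so the economy is dynamically efficient (under-saving).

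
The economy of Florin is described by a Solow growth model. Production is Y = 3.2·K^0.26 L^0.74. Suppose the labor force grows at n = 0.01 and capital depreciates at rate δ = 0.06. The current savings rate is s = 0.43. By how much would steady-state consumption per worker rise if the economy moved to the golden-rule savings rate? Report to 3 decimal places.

The effective depreciation rate is n + δ = 0.01 + 0.06 = 0.07.
Current steady state (s = 0.43): k* = (0.43·3.2/0.07)^(1/0.74) ≈ 55.9758, y* = 3.2·55.9758^0.26 ≈ 9.1123, c* = (1−0.43)·9.1123 ≈ 5.1940.
Maximizing c = f(k) − (n+δ)·k gives f'(k) = n+δ, i.e. 0.26·3.2·k^(0.26−1) = 0.07, so k_gold = (0.26·3.2/0.07)^(1/0.74) ≈ 28.3620.
y_gold = 3.2·28.3620^0.26 ≈ 7.6359, c_gold = y_gold − 0.07·k_gold ≈ 5.6506.
Gain: Δc = 5.6506 − 5.1940 ≈ 0.4565.

Δc ≈ 0.457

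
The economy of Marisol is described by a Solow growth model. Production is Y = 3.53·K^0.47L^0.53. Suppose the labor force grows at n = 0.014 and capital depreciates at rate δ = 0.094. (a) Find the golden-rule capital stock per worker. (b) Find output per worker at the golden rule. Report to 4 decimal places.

The effective depreciation rate is n + δ = 0.014 + 0.094 = 0.108.
Setting f'(k) = n+δ gives 0.47·3.53·k^(0.47−1) = 0.108, hence k_gold = (0.47·3.53/0.108)^(1/0.53) ≈ 173.2139.
y_gold = 3.53·173.2139^0.47 ≈ 39.8023.

(a) k_gold ≈ 173.2139; (b) y_gold ≈ 39.8023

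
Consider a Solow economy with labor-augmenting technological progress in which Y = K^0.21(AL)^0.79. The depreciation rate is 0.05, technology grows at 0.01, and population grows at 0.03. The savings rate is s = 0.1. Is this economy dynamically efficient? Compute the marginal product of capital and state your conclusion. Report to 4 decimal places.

dynamically efficient; MPK ≈ 0.1890

n + g + δ = 0.03 + 0.01 + 0.05 = 0.09.
Steady-state k*: s·k^0.21 = 0.09·k gives k* = (0.1/0.09)^(1/0.79) ≈ 1.1427.
MPK = 0.21·1.1427^(-0.79) ≈ 0.1890.
MPK > n+g+δ = 0.09, so the economy is dynamically efficient (under-saving).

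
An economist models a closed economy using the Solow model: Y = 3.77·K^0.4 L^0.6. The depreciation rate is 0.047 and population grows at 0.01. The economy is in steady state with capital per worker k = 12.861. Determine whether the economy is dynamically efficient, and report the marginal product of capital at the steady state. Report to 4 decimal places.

Break-even investment rate: n + δ = 0.01 + 0.047 = 0.057.
MPK = 0.4·3.77·k^(0.4−1) = 0.4·3.77·12.861^(-0.6) ≈ 0.3257.
MPK > 0.057, so the economy is dynamically efficient (under-saving).

dynamically efficient; MPK ≈ 0.3257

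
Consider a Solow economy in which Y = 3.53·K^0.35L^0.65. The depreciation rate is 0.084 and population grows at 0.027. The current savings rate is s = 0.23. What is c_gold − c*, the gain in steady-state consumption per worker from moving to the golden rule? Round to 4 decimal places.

Δc ≈ 0.4626

The effective depreciation rate is n + δ = 0.027 + 0.084 = 0.111.
Current steady state (s = 0.23): k* = (0.23·3.53/0.111)^(1/0.65) ≈ 21.3554, y* = 3.53·21.3554^0.35 ≈ 10.3063, c* = (1−0.23)·10.3063 ≈ 7.9358.
Maximizing c = f(k) − (n+δ)·k gives f'(k) = n+δ, i.e. 0.35·3.53·k^(0.35−1) = 0.111, so k_gold = (0.35·3.53/0.111)^(1/0.65) ≈ 40.7409.
y_gold = 3.53·40.7409^0.35 ≈ 12.9207, c_gold = y_gold − 0.111·k_gold ≈ 8.3984.
Gain: Δc = 8.3984 − 7.9358 ≈ 0.4626.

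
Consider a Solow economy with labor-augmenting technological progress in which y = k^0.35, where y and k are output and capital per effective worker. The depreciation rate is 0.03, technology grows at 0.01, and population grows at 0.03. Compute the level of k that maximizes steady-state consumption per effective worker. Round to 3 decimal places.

The effective depreciation rate is n + g + δ = 0.03 + 0.01 + 0.03 = 0.07.
At the golden rule the marginal product of capital equals n+g+δ: 0.35·k^(0.35−1) = 0.07. Solving, k_gold = (0.35/0.07)^(1/0.65) ≈ 11.8943.

k_gold ≈ 11.894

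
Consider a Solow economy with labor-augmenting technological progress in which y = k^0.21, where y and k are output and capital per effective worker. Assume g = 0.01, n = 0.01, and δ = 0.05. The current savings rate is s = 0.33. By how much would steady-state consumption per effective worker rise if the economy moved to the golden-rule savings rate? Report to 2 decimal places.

The effective depreciation rate is n + g + δ = 0.01 + 0.01 + 0.05 = 0.07.
Current steady state (s = 0.33): k* = (0.33/0.07)^(1/0.79) ≈ 7.1191, y* = 7.1191^0.21 ≈ 1.5101, c* = (1−0.33)·1.5101 ≈ 1.0118.
Golden rule sets MPK = n+g+δ: 0.21·k^(0.21−1) = 0.07, so k_gold = (0.21/0.07)^(1/0.79) ≈ 4.0175.
y_gold = 4.0175^0.21 ≈ 1.3392, c_gold = y_gold − 0.07·k_gold ≈ 1.0579.
Gain: Δc = 1.0579 − 1.0118 ≈ 0.0462.

Δc ≈ 0.05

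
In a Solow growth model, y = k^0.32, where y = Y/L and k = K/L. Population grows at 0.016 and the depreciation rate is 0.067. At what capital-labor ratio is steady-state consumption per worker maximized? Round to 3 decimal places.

k_gold ≈ 7.276

Capital per worker breaks even when investment replaces (n + δ)·k; here n + δ = 0.083.
Maximizing c = f(k) − (n+δ)·k gives f'(k) = n+δ, i.e. 0.32·k^(0.32−1) = 0.083, so k_gold = (0.32/0.083)^(1/0.68) ≈ 7.2756.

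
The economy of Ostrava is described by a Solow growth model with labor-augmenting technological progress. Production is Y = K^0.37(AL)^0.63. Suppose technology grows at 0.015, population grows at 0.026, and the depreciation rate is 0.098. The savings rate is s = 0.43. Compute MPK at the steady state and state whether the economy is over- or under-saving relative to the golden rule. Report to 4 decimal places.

The effective depreciation rate is n + g + δ = 0.026 + 0.015 + 0.098 = 0.139.
Steady-state k*: s·k^0.37 = 0.139·k gives k* = (0.43/0.139)^(1/0.63) ≈ 6.0048.
MPK = 0.37·6.0048^(-0.63) ≈ 0.1196.
MPK < n+g+δ = 0.139, so the economy is dynamically inefficient (over-saving).

over-saving; MPK ≈ 0.1196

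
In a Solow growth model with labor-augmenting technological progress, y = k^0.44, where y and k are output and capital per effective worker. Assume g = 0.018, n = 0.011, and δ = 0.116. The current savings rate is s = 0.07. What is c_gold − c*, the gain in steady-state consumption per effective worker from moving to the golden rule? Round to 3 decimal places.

Break-even investment rate: n + g + δ = 0.011 + 0.018 + 0.116 = 0.145.
Current steady state (s = 0.07): k* = (0.07/0.145)^(1/0.56) ≈ 0.2724, y* = 0.2724^0.44 ≈ 0.5643, c* = (1−0.07)·0.5643 ≈ 0.5248.
Golden rule sets MPK = n+g+δ: 0.44·k^(0.44−1) = 0.145, so k_gold = (0.44/0.145)^(1/0.56) ≈ 7.2588.
y_gold = 7.2588^0.44 ≈ 2.3921, c_gold = y_gold − 0.145·k_gold ≈ 1.3396.
Gain: Δc = 1.3396 − 0.5248 ≈ 0.8148.

Δc ≈ 0.815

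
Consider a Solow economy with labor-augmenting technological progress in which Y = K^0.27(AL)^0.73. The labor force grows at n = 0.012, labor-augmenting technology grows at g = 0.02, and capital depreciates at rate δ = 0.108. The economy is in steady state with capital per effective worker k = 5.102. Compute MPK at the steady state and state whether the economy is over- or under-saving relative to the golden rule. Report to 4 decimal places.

over-saving; MPK ≈ 0.0822

Break-even investment rate: n + g + δ = 0.012 + 0.02 + 0.108 = 0.14.
MPK = 0.27·k^(0.27−1) = 0.27·5.102^(-0.73) ≈ 0.0822.
MPK < 0.14, so the economy is dynamically inefficient (over-saving).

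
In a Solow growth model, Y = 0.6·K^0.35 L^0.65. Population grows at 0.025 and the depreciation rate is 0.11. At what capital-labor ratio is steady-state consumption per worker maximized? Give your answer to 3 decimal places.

n + δ = 0.025 + 0.11 = 0.135.
Golden rule sets MPK = n+δ: 0.35·0.6·k^(0.35−1) = 0.135, so k_gold = (0.35·0.6/0.135)^(1/0.65) ≈ 1.9734.

k_gold ≈ 1.973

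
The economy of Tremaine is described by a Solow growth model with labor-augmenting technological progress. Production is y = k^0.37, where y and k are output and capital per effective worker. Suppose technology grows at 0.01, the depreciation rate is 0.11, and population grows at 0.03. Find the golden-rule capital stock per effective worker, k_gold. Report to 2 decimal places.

k_gold ≈ 4.19

Capital per effective worker breaks even when investment replaces (n + g + δ)·k; here n + g + δ = 0.15.
At the golden rule the marginal product of capital equals n+g+δ: 0.37·k^(0.37−1) = 0.15. Solving, k_gold = (0.37/0.15)^(1/0.63) ≈ 4.1918.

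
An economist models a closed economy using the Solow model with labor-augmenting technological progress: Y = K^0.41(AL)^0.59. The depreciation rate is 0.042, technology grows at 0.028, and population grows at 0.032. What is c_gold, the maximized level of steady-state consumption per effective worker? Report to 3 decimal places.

n + g + δ = 0.032 + 0.028 + 0.042 = 0.102.
At the golden rule the marginal product of capital equals n+g+δ: 0.41·k^(0.41−1) = 0.102. Solving, k_gold = (0.41/0.102)^(1/0.59) ≈ 10.5692.
y_gold = 10.5692^0.41 ≈ 2.6294.
c_gold = y_gold − (n+g+δ)·k_gold = 2.6294 − 0.102·10.5692 ≈ 1.5513.

c_gold ≈ 1.551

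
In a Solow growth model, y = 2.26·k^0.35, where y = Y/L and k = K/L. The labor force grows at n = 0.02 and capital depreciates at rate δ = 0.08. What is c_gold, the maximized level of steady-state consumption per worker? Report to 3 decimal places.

Break-even investment rate: n + δ = 0.02 + 0.08 = 0.1.
Maximizing c = f(k) − (n+δ)·k gives f'(k) = n+δ, i.e. 0.35·2.26·k^(0.35−1) = 0.1, so k_gold = (0.35·2.26/0.1)^(1/0.65) ≈ 24.0885.
y_gold = 2.26·24.0885^0.35 ≈ 6.8824.
c_gold = y_gold − (n+δ)·k_gold = 6.8824 − 0.1·24.0885 ≈ 4.4736.

c_gold ≈ 4.474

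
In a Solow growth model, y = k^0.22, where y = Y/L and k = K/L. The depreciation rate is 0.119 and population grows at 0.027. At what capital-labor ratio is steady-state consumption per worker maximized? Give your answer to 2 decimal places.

k_gold ≈ 1.69

n + δ = 0.027 + 0.119 = 0.146.
At the golden rule the marginal product of capital equals n+δ: 0.22·k^(0.22−1) = 0.146. Solving, k_gold = (0.22/0.146)^(1/0.78) ≈ 1.6916.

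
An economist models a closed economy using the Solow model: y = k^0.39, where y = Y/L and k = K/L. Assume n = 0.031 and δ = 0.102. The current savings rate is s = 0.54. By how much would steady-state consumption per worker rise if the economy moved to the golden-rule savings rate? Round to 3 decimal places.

Δc ≈ 0.087

n + δ = 0.031 + 0.102 = 0.133.
Current steady state (s = 0.54): k* = (0.54/0.133)^(1/0.61) ≈ 9.9451, y* = 9.9451^0.39 ≈ 2.4494, c* = (1−0.54)·2.4494 ≈ 1.1267.
At the golden rule the marginal product of capital equals n+δ: 0.39·k^(0.39−1) = 0.133. Solving, k_gold = (0.39/0.133)^(1/0.61) ≈ 5.8334.
y_gold = 5.8334^0.39 ≈ 1.9893, c_gold = y_gold − 0.133·k_gold ≈ 1.2135.
Gain: Δc = 1.2135 − 1.1267 ≈ 0.0868.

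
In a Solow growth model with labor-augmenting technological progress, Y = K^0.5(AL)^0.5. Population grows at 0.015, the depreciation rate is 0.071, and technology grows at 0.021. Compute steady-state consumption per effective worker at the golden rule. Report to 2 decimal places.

n + g + δ = 0.015 + 0.021 + 0.071 = 0.107.
Maximizing c = f(k) − (n+g+δ)·k gives f'(k) = n+g+δ, i.e. 0.5·k^(0.5−1) = 0.107, so k_gold = (0.5/0.107)^(1/0.5) ≈ 21.8360.
y_gold = 21.8360^0.5 ≈ 4.6729.
c_gold = y_gold − (n+g+δ)·k_gold = 4.6729 − 0.107·21.8360 ≈ 2.3364.

c_gold ≈ 2.34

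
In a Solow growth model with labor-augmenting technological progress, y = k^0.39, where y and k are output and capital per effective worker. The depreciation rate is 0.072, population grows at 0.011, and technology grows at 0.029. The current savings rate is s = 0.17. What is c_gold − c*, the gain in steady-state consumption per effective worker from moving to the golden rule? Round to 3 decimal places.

Capital per effective worker breaks even when investment replaces (n + g + δ)·k; here n + g + δ = 0.112.
Current steady state (s = 0.17): k* = (0.17/0.112)^(1/0.61) ≈ 1.9820, y* = 1.9820^0.39 ≈ 1.3058, c* = (1−0.17)·1.3058 ≈ 1.0838.
Golden rule sets MPK = n+g+δ: 0.39·k^(0.39−1) = 0.112, so k_gold = (0.39/0.112)^(1/0.61) ≈ 7.7317.
y_gold = 7.7317^0.39 ≈ 2.2204, c_gold = y_gold − 0.112·k_gold ≈ 1.3544.
Gain: Δc = 1.3544 − 1.0838 ≈ 0.2706.

Δc ≈ 0.271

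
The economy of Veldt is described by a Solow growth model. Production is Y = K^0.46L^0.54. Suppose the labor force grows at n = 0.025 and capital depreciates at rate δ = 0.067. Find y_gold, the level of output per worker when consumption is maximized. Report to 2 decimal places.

n + δ = 0.025 + 0.067 = 0.092.
At the golden rule the marginal product of capital equals n+δ: 0.46·k^(0.46−1) = 0.092. Solving, k_gold = (0.46/0.092)^(1/0.54) ≈ 19.6965.
Output: y_gold = k_gold^0.46 = 19.6965^0.46 ≈ 3.9393.

y_gold ≈ 3.94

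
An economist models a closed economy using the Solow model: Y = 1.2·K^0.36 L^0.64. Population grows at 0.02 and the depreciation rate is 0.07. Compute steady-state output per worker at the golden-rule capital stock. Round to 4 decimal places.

Break-even investment rate: n + δ = 0.02 + 0.07 = 0.09.
Golden rule sets MPK = n+δ: 0.36·1.2·k^(0.36−1) = 0.09, so k_gold = (0.36·1.2/0.09)^(1/0.64) ≈ 11.5995.
Output: y_gold = 1.2·k_gold^0.36 = 1.2·11.5995^0.36 ≈ 2.8999.

y_gold ≈ 2.8999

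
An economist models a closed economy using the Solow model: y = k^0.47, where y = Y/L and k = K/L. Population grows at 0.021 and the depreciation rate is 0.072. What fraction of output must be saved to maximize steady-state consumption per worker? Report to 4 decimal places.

n + δ = 0.021 + 0.072 = 0.093.
At the golden rule MPK = n+δ, and in any Cobb-Douglas steady state s = (n+δ)·k/y = MPK·k/y = capital's share 0.47.

s_gold = 0.4700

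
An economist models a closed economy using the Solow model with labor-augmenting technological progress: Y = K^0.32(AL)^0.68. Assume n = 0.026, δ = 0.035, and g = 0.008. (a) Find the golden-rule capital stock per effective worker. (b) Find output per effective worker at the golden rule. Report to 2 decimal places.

Break-even investment rate: n + g + δ = 0.026 + 0.008 + 0.035 = 0.069.
At the golden rule the marginal product of capital equals n+g+δ: 0.32·k^(0.32−1) = 0.069. Solving, k_gold = (0.32/0.069)^(1/0.68) ≈ 9.5467.
y_gold = 9.5467^0.32 ≈ 2.0585.

(a) k_gold ≈ 9.55; (b) y_gold ≈ 2.06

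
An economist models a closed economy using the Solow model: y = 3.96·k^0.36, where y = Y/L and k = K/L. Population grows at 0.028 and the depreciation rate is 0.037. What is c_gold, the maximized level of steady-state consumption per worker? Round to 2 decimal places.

c_gold ≈ 14.40

The effective depreciation rate is n + δ = 0.028 + 0.037 = 0.065.
Maximizing c = f(k) − (n+δ)·k gives f'(k) = n+δ, i.e. 0.36·3.96·k^(0.36−1) = 0.065, so k_gold = (0.36·3.96/0.065)^(1/0.64) ≈ 124.5788.
y_gold = 3.96·124.5788^0.36 ≈ 22.4934.
c_gold = y_gold − (n+δ)·k_gold = 22.4934 − 0.065·124.5788 ≈ 14.3958.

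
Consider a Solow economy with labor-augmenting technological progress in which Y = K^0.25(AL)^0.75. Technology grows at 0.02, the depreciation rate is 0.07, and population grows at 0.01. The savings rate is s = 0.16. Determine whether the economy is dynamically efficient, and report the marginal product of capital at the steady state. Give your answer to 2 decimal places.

dynamically efficient; MPK ≈ 0.16

n + g + δ = 0.01 + 0.02 + 0.07 = 0.1.
Steady-state k*: s·k^0.25 = 0.1·k gives k* = (0.16/0.1)^(1/0.75) ≈ 1.8714.
MPK = 0.25·1.8714^(-0.75) ≈ 0.1562.
MPK > n+g+δ = 0.1, so the economy is dynamically efficient (under-saving).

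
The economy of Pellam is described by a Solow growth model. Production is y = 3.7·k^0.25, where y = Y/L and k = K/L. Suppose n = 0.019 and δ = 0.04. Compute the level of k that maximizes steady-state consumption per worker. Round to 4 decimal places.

k_gold ≈ 39.2392

Capital per worker breaks even when investment replaces (n + δ)·k; here n + δ = 0.059.
Golden rule sets MPK = n+δ: 0.25·3.7·k^(0.25−1) = 0.059, so k_gold = (0.25·3.7/0.059)^(1/0.75) ≈ 39.2392.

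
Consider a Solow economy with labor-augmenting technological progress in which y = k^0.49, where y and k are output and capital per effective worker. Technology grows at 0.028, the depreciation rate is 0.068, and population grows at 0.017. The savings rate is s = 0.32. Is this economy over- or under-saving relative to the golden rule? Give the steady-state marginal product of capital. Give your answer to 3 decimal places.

n + g + δ = 0.017 + 0.028 + 0.068 = 0.113.
Steady-state k*: s·k^0.49 = 0.113·k gives k* = (0.32/0.113)^(1/0.51) ≈ 7.6987.
MPK = 0.49·7.6987^(-0.51) ≈ 0.1730.
MPK > n+g+δ = 0.113, so the economy is dynamically efficient (under-saving).

under-saving; MPK ≈ 0.173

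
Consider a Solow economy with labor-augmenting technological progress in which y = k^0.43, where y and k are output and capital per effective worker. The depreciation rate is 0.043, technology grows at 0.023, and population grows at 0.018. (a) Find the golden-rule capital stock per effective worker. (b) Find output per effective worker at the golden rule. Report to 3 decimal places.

Capital per effective worker breaks even when investment replaces (n + g + δ)·k; here n + g + δ = 0.084.
Maximizing c = f(k) − (n+g+δ)·k gives f'(k) = n+g+δ, i.e. 0.43·k^(0.43−1) = 0.084, so k_gold = (0.43/0.084)^(1/0.57) ≈ 17.5465.
y_gold = 17.5465^0.43 ≈ 3.4277.

(a) k_gold ≈ 17.547; (b) y_gold ≈ 3.428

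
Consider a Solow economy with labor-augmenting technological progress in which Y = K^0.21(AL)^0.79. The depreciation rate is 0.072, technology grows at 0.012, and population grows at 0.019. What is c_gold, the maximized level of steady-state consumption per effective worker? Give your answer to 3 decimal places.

Break-even investment rate: n + g + δ = 0.019 + 0.012 + 0.072 = 0.103.
Golden rule sets MPK = n+g+δ: 0.21·k^(0.21−1) = 0.103, so k_gold = (0.21/0.103)^(1/0.79) ≈ 2.4639.
y_gold = 2.4639^0.21 ≈ 1.2085.
c_gold = y_gold − (n+g+δ)·k_gold = 1.2085 − 0.103·2.4639 ≈ 0.9547.

c_gold ≈ 0.955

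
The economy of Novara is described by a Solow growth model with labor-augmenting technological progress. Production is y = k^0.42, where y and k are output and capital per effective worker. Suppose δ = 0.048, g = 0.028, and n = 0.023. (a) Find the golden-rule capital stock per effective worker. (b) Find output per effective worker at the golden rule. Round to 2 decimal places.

(a) k_gold ≈ 12.08; (b) y_gold ≈ 2.85

Break-even investment rate: n + g + δ = 0.023 + 0.028 + 0.048 = 0.099.
Setting f'(k) = n+g+δ gives 0.42·k^(0.42−1) = 0.099, hence k_gold = (0.42/0.099)^(1/0.58) ≈ 12.0807.
y_gold = 12.0807^0.42 ≈ 2.8476.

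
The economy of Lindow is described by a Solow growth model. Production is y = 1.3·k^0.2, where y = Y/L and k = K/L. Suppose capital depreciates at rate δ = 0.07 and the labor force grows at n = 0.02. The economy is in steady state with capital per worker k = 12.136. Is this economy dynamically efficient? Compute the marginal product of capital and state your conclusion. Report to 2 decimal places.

Break-even investment rate: n + δ = 0.02 + 0.07 = 0.09.
MPK = 0.2·1.3·k^(0.2−1) = 0.2·1.3·12.136^(-0.8) ≈ 0.0353.
MPK < 0.09, so the economy is dynamically inefficient (over-saving).

dynamically inefficient; MPK ≈ 0.04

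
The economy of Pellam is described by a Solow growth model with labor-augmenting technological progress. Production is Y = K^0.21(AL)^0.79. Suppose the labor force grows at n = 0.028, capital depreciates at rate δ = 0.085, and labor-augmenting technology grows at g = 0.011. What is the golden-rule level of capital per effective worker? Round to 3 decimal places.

k_gold ≈ 1.948

The effective depreciation rate is n + g + δ = 0.028 + 0.011 + 0.085 = 0.124.
Golden rule sets MPK = n+g+δ: 0.21·k^(0.21−1) = 0.124, so k_gold = (0.21/0.124)^(1/0.79) ≈ 1.9481.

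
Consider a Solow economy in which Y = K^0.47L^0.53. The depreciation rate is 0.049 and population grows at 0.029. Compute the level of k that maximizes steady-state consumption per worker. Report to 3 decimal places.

k_gold ≈ 29.628

Capital per worker breaks even when investment replaces (n + δ)·k; here n + δ = 0.078.
Maximizing c = f(k) − (n+δ)·k gives f'(k) = n+δ, i.e. 0.47·k^(0.47−1) = 0.078, so k_gold = (0.47/0.078)^(1/0.53) ≈ 29.6281.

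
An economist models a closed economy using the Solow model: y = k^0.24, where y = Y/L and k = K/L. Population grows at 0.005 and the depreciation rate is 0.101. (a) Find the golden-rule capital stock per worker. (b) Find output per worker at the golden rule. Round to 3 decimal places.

Capital per worker breaks even when investment replaces (n + δ)·k; here n + δ = 0.106.
Golden rule sets MPK = n+δ: 0.24·k^(0.24−1) = 0.106, so k_gold = (0.24/0.106)^(1/0.76) ≈ 2.9308.
y_gold = 2.9308^0.24 ≈ 1.2944.

(a) k_gold ≈ 2.931; (b) y_gold ≈ 1.294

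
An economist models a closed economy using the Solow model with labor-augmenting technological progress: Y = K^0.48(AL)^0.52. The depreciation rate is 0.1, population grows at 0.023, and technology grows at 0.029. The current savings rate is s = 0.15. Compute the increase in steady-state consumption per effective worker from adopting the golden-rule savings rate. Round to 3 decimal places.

The effective depreciation rate is n + g + δ = 0.023 + 0.029 + 0.1 = 0.152.
Current steady state (s = 0.15): k* = (0.15/0.152)^(1/0.52) ≈ 0.9749, y* = 0.9749^0.48 ≈ 0.9878, c* = (1−0.15)·0.9878 ≈ 0.8397.
Maximizing c = f(k) − (n+g+δ)·k gives f'(k) = n+g+δ, i.e. 0.48·k^(0.48−1) = 0.152, so k_gold = (0.48/0.152)^(1/0.52) ≈ 9.1281.
y_gold = 9.1281^0.48 ≈ 2.8906, c_gold = y_gold − 0.152·k_gold ≈ 1.5031.
Gain: Δc = 1.5031 − 0.8397 ≈ 0.6634.

Δc ≈ 0.663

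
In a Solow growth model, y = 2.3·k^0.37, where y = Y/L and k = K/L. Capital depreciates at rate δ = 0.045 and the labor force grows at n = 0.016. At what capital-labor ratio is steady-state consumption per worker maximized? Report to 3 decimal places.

k_gold ≈ 65.588

Break-even investment rate: n + δ = 0.016 + 0.045 = 0.061.
Maximizing c = f(k) − (n+δ)·k gives f'(k) = n+δ, i.e. 0.37·2.3·k^(0.37−1) = 0.061, so k_gold = (0.37·2.3/0.061)^(1/0.63) ≈ 65.5881.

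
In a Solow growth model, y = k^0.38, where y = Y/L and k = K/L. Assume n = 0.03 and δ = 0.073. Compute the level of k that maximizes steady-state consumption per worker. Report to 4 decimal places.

Capital per worker breaks even when investment replaces (n + δ)·k; here n + δ = 0.103.
Golden rule sets MPK = n+δ: 0.38·k^(0.38−1) = 0.103, so k_gold = (0.38/0.103)^(1/0.62) ≈ 8.2116.

k_gold ≈ 8.2116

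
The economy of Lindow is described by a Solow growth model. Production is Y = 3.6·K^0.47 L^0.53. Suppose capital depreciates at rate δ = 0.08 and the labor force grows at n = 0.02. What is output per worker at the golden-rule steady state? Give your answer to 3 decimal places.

The effective depreciation rate is n + δ = 0.02 + 0.08 = 0.1.
At the golden rule the marginal product of capital equals n+δ: 0.47·3.6·k^(0.47−1) = 0.1. Solving, k_gold = (0.47·3.6/0.1)^(1/0.53) ≈ 207.8435.
Output: y_gold = 3.6·k_gold^0.47 = 3.6·207.8435^0.47 ≈ 44.2220.

y_gold ≈ 44.222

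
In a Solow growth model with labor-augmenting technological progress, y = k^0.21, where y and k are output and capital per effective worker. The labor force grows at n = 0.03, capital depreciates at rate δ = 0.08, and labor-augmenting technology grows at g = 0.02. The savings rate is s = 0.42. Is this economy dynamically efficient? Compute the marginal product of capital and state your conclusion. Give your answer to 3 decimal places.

Break-even investment rate: n + g + δ = 0.03 + 0.02 + 0.08 = 0.13.
Steady-state k*: s·k^0.21 = 0.13·k gives k* = (0.42/0.13)^(1/0.79) ≈ 4.4126.
MPK = 0.21·4.4126^(-0.79) ≈ 0.0650.
MPK < n+g+δ = 0.13, so the economy is dynamically inefficient (over-saving).

dynamically inefficient; MPK ≈ 0.065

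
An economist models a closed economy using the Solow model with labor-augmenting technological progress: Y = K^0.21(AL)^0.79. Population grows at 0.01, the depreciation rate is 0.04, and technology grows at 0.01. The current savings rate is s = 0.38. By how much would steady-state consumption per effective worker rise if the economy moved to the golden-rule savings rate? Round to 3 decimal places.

The effective depreciation rate is n + g + δ = 0.01 + 0.01 + 0.04 = 0.06.
Current steady state (s = 0.38): k* = (0.38/0.06)^(1/0.79) ≈ 10.3449, y* = 10.3449^0.21 ≈ 1.6334, c* = (1−0.38)·1.6334 ≈ 1.0127.
Golden rule sets MPK = n+g+δ: 0.21·k^(0.21−1) = 0.06, so k_gold = (0.21/0.06)^(1/0.79) ≈ 4.8831.
y_gold = 4.8831^0.21 ≈ 1.3952, c_gold = y_gold − 0.06·k_gold ≈ 1.1022.
Gain: Δc = 1.1022 − 1.0127 ≈ 0.0895.

Δc ≈ 0.089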